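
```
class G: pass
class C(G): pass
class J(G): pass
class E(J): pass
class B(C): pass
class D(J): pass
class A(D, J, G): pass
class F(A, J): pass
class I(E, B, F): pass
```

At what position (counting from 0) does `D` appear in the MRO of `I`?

6

L[I] = I + merge(L[E], L[B], L[F], [E B F])
  take E:  [E J G object] + [B C G object] + [F A D J G object] + [E B F]
  take B:  [J G object] + [B C G object] + [F A D J G object] + [B F]
  take C:  [J G object] + [C G object] + [F A D J G object] + [F]
  take F:  [J G object] + [G object] + [F A D J G object] + [F]
  take A:  [J G object] + [G object] + [A D J G object]
  take D:  [J G object] + [G object] + [D J G object]
  take J:  [J G object] + [G object] + [J G object]
  take G:  [G object] + [G object] + [G object]
  take object:  [object] + [object] + [object]
MRO: I E B C F A D J G object
D sits at index 6.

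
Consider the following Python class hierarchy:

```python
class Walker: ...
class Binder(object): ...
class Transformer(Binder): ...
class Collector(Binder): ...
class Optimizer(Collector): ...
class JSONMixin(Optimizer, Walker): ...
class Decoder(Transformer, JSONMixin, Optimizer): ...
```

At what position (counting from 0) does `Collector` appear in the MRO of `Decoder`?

4

L[Decoder] = Decoder + merge(L[Transformer], L[JSONMixin], L[Optimizer], [Transformer JSONMixin Optimizer])
  take Transformer:  [Transformer Binder object] + [JSONMixin Optimizer Collector Binder Walker object] + [Optimizer Collector Binder object] + [Transformer JSONMixin Optimizer]
  take JSONMixin:  [Binder object] + [JSONMixin Optimizer Collector Binder Walker object] + [Optimizer Collector Binder object] + [JSONMixin Optimizer]
  take Optimizer:  [Binder object] + [Optimizer Collector Binder Walker object] + [Optimizer Collector Binder object] + [Optimizer]
  take Collector:  [Binder object] + [Collector Binder Walker object] + [Collector Binder object]
  take Binder:  [Binder object] + [Binder Walker object] + [Binder object]
  take Walker:  [object] + [Walker object] + [object]
  take object:  [object] + [object] + [object]
MRO: Decoder Transformer JSONMixin Optimizer Collector Binder Walker object
Collector sits at index 4.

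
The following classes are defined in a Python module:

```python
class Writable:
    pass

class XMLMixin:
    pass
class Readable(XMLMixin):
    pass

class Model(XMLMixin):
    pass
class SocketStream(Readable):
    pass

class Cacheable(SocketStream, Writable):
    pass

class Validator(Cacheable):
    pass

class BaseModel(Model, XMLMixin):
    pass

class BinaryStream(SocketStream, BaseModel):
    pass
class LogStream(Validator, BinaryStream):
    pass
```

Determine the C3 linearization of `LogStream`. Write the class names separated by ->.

L[LogStream] = LogStream + merge(L[Validator], L[BinaryStream], [Validator BinaryStream])
  take Validator:  [Validator Cacheable SocketStream Readable XMLMixin Writable object] + [BinaryStream SocketStream Readable BaseModel Model XMLMixin object] + [Validator BinaryStream]
  take Cacheable:  [Cacheable SocketStream Readable XMLMixin Writable object] + [BinaryStream SocketStream Readable BaseModel Model XMLMixin object] + [BinaryStream]
  take BinaryStream:  [SocketStream Readable XMLMixin Writable object] + [BinaryStream SocketStream Readable BaseModel Model XMLMixin object] + [BinaryStream]
  take SocketStream:  [SocketStream Readable XMLMixin Writable object] + [SocketStream Readable BaseModel Model XMLMixin object]
  take Readable:  [Readable XMLMixin Writable object] + [Readable BaseModel Model XMLMixin object]
  take BaseModel:  [XMLMixin Writable object] + [BaseModel Model XMLMixin object]
  take Model:  [XMLMixin Writable object] + [Model XMLMixin object]
  take XMLMixin:  [XMLMixin Writable object] + [XMLMixin object]
  take Writable:  [Writable object] + [object]
  take object:  [object] + [object]

LogStream -> Validator -> Cacheable -> BinaryStream -> SocketStream -> Readable -> BaseModel -> Model -> XMLMixin -> Writable -> object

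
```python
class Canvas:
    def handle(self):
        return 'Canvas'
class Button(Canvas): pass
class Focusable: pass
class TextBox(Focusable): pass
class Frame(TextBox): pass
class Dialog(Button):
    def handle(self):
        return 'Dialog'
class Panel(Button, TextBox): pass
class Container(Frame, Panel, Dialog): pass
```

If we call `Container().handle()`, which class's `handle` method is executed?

L[Container] = Container + merge(L[Frame], L[Panel], L[Dialog], [Frame Panel Dialog])
  take Frame:  [Frame TextBox Focusable object] + [Panel Button Canvas TextBox Focusable object] + [Dialog Button Canvas object] + [Frame Panel Dialog]
  take Panel:  [TextBox Focusable object] + [Panel Button Canvas TextBox Focusable object] + [Dialog Button Canvas object] + [Panel Dialog]
  take Dialog:  [TextBox Focusable object] + [Button Canvas TextBox Focusable object] + [Dialog Button Canvas object] + [Dialog]
  take Button:  [TextBox Focusable object] + [Button Canvas TextBox Focusable object] + [Button Canvas object]
  take Canvas:  [TextBox Focusable object] + [Canvas TextBox Focusable object] + [Canvas object]
  take TextBox:  [TextBox Focusable object] + [TextBox Focusable object] + [object]
  take Focusable:  [Focusable object] + [Focusable object] + [object]
  take object:  [object] + [object] + [object]
MRO: Container Frame Panel Dialog Button Canvas TextBox Focusable object
handle is defined in: Canvas, Dialog. First along the MRO is Dialog.

Dialog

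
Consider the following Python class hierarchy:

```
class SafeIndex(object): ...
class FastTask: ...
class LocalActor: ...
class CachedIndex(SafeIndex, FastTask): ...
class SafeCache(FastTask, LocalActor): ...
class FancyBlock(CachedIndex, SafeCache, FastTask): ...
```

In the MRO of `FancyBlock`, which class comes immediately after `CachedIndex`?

L[FancyBlock] = FancyBlock + merge(L[CachedIndex], L[SafeCache], L[FastTask], [CachedIndex SafeCache FastTask])
  take CachedIndex:  [CachedIndex SafeIndex FastTask object] + [SafeCache FastTask LocalActor object] + [FastTask object] + [CachedIndex SafeCache FastTask]
  take SafeIndex:  [SafeIndex FastTask object] + [SafeCache FastTask LocalActor object] + [FastTask object] + [SafeCache FastTask]
  take SafeCache:  [FastTask object] + [SafeCache FastTask LocalActor object] + [FastTask object] + [SafeCache FastTask]
  take FastTask:  [FastTask object] + [FastTask LocalActor object] + [FastTask object] + [FastTask]
  take LocalActor:  [object] + [LocalActor object] + [object]
  take object:  [object] + [object] + [object]
MRO: FancyBlock CachedIndex SafeIndex SafeCache FastTask LocalActor object
CachedIndex is at position 1; next is SafeIndex.

SafeIndex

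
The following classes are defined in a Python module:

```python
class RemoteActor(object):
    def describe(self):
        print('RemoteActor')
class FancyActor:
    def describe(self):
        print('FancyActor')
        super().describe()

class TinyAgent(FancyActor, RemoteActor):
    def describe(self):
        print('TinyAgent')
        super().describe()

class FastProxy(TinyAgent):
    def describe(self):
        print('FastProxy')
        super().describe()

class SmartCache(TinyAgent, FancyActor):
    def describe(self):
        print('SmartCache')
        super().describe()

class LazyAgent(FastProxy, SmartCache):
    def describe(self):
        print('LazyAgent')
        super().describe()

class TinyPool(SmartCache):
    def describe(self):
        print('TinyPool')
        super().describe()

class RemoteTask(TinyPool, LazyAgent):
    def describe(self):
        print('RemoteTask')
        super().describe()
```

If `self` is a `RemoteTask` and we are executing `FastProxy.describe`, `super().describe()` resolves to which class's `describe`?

SmartCache

L[RemoteTask] = RemoteTask + merge(L[TinyPool], L[LazyAgent], [TinyPool LazyAgent])
  take TinyPool:  [TinyPool SmartCache TinyAgent FancyActor RemoteActor object] + [LazyAgent FastProxy SmartCache TinyAgent FancyActor RemoteActor object] + [TinyPool LazyAgent]
  take LazyAgent:  [SmartCache TinyAgent FancyActor RemoteActor object] + [LazyAgent FastProxy SmartCache TinyAgent FancyActor RemoteActor object] + [LazyAgent]
  take FastProxy:  [SmartCache TinyAgent FancyActor RemoteActor object] + [FastProxy SmartCache TinyAgent FancyActor RemoteActor object]
  take SmartCache:  [SmartCache TinyAgent FancyActor RemoteActor object] + [SmartCache TinyAgent FancyActor RemoteActor object]
  take TinyAgent:  [TinyAgent FancyActor RemoteActor object] + [TinyAgent FancyActor RemoteActor object]
  take FancyActor:  [FancyActor RemoteActor object] + [FancyActor RemoteActor object]
  take RemoteActor:  [RemoteActor object] + [RemoteActor object]
  take object:  [object] + [object]
MRO: RemoteTask TinyPool LazyAgent FastProxy SmartCache TinyAgent FancyActor RemoteActor object
super() in FastProxy.describe on a RemoteTask instance goes to the class after FastProxy in RemoteTask's MRO: SmartCache.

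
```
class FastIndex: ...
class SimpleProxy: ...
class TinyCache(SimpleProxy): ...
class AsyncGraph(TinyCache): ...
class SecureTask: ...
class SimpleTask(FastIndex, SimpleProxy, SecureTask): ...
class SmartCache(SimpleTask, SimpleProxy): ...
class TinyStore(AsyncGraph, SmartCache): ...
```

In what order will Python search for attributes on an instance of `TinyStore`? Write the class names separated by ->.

L[TinyStore] = TinyStore + merge(L[AsyncGraph], L[SmartCache], [AsyncGraph SmartCache])
  take AsyncGraph:  [AsyncGraph TinyCache SimpleProxy object] + [SmartCache SimpleTask FastIndex SimpleProxy SecureTask object] + [AsyncGraph SmartCache]
  take TinyCache:  [TinyCache SimpleProxy object] + [SmartCache SimpleTask FastIndex SimpleProxy SecureTask object] + [SmartCache]
  take SmartCache:  [SimpleProxy object] + [SmartCache SimpleTask FastIndex SimpleProxy SecureTask object] + [SmartCache]
  take SimpleTask:  [SimpleProxy object] + [SimpleTask FastIndex SimpleProxy SecureTask object]
  take FastIndex:  [SimpleProxy object] + [FastIndex SimpleProxy SecureTask object]
  take SimpleProxy:  [SimpleProxy object] + [SimpleProxy SecureTask object]
  take SecureTask:  [object] + [SecureTask object]
  take object:  [object] + [object]

TinyStore -> AsyncGraph -> TinyCache -> SmartCache -> SimpleTask -> FastIndex -> SimpleProxy -> SecureTask -> object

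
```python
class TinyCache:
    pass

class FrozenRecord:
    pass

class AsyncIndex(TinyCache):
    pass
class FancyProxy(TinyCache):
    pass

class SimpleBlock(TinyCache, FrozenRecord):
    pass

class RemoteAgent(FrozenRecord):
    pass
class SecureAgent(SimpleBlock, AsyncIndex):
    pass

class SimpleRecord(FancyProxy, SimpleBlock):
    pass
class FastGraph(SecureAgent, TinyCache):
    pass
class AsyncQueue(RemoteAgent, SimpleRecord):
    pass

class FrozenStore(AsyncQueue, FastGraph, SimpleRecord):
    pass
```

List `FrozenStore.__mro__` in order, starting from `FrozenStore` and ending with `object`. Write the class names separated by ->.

L[FrozenStore] = FrozenStore + merge(L[AsyncQueue], L[FastGraph], L[SimpleRecord], [AsyncQueue FastGraph SimpleRecord])
  take AsyncQueue:  [AsyncQueue RemoteAgent SimpleRecord FancyProxy SimpleBlock TinyCache FrozenRecord object] + [FastGraph SecureAgent SimpleBlock AsyncIndex TinyCache FrozenRecord object] + [SimpleRecord FancyProxy SimpleBlock TinyCache FrozenRecord object] + [AsyncQueue FastGraph SimpleRecord]
  take RemoteAgent:  [RemoteAgent SimpleRecord FancyProxy SimpleBlock TinyCache FrozenRecord object] + [FastGraph SecureAgent SimpleBlock AsyncIndex TinyCache FrozenRecord object] + [SimpleRecord FancyProxy SimpleBlock TinyCache FrozenRecord object] + [FastGraph SimpleRecord]
  take FastGraph:  [SimpleRecord FancyProxy SimpleBlock TinyCache FrozenRecord object] + [FastGraph SecureAgent SimpleBlock AsyncIndex TinyCache FrozenRecord object] + [SimpleRecord FancyProxy SimpleBlock TinyCache FrozenRecord object] + [FastGraph SimpleRecord]
  take SimpleRecord:  [SimpleRecord FancyProxy SimpleBlock TinyCache FrozenRecord object] + [SecureAgent SimpleBlock AsyncIndex TinyCache FrozenRecord object] + [SimpleRecord FancyProxy SimpleBlock TinyCache FrozenRecord object] + [SimpleRecord]
  take FancyProxy:  [FancyProxy SimpleBlock TinyCache FrozenRecord object] + [SecureAgent SimpleBlock AsyncIndex TinyCache FrozenRecord object] + [FancyProxy SimpleBlock TinyCache FrozenRecord object]
  take SecureAgent:  [SimpleBlock TinyCache FrozenRecord object] + [SecureAgent SimpleBlock AsyncIndex TinyCache FrozenRecord object] + [SimpleBlock TinyCache FrozenRecord object]
  take SimpleBlock:  [SimpleBlock TinyCache FrozenRecord object] + [SimpleBlock AsyncIndex TinyCache FrozenRecord object] + [SimpleBlock TinyCache FrozenRecord object]
  take AsyncIndex:  [TinyCache FrozenRecord object] + [AsyncIndex TinyCache FrozenRecord object] + [TinyCache FrozenRecord object]
  take TinyCache:  [TinyCache FrozenRecord object] + [TinyCache FrozenRecord object] + [TinyCache FrozenRecord object]
  take FrozenRecord:  [FrozenRecord object] + [FrozenRecord object] + [FrozenRecord object]
  take object:  [object] + [object] + [object]

FrozenStore -> AsyncQueue -> RemoteAgent -> FastGraph -> SimpleRecord -> FancyProxy -> SecureAgent -> SimpleBlock -> AsyncIndex -> TinyCache -> FrozenRecord -> object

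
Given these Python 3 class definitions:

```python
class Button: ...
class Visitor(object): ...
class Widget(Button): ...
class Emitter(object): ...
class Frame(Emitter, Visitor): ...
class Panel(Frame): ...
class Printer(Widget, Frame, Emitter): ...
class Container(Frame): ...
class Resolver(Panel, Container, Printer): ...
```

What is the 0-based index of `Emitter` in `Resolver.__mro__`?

7

L[Resolver] = Resolver + merge(L[Panel], L[Container], L[Printer], [Panel Container Printer])
  take Panel:  [Panel Frame Emitter Visitor object] + [Container Frame Emitter Visitor object] + [Printer Widget Button Frame Emitter Visitor object] + [Panel Container Printer]
  take Container:  [Frame Emitter Visitor object] + [Container Frame Emitter Visitor object] + [Printer Widget Button Frame Emitter Visitor object] + [Container Printer]
  take Printer:  [Frame Emitter Visitor object] + [Frame Emitter Visitor object] + [Printer Widget Button Frame Emitter Visitor object] + [Printer]
  take Widget:  [Frame Emitter Visitor object] + [Frame Emitter Visitor object] + [Widget Button Frame Emitter Visitor object]
  take Button:  [Frame Emitter Visitor object] + [Frame Emitter Visitor object] + [Button Frame Emitter Visitor object]
  take Frame:  [Frame Emitter Visitor object] + [Frame Emitter Visitor object] + [Frame Emitter Visitor object]
  take Emitter:  [Emitter Visitor object] + [Emitter Visitor object] + [Emitter Visitor object]
  take Visitor:  [Visitor object] + [Visitor object] + [Visitor object]
  take object:  [object] + [object] + [object]
MRO: Resolver Panel Container Printer Widget Button Frame Emitter Visitor object
Emitter sits at index 7.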